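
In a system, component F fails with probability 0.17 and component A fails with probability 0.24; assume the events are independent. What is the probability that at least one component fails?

P(none) = (1 − 0.17) × (1 − 0.24) = 0.83 × 0.76 = 0.6308
P(at least one) = 1 − 0.6308 = 0.3692

0.3692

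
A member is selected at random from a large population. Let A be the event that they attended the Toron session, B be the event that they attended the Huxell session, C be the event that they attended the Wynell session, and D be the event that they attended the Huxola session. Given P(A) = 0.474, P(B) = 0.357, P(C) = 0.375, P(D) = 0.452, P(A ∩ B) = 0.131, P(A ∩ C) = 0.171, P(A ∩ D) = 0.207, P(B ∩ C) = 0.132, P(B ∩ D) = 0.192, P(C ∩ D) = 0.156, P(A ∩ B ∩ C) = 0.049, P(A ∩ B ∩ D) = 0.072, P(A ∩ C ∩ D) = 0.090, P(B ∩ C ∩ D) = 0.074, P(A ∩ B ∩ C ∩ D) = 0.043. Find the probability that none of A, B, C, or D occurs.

0.089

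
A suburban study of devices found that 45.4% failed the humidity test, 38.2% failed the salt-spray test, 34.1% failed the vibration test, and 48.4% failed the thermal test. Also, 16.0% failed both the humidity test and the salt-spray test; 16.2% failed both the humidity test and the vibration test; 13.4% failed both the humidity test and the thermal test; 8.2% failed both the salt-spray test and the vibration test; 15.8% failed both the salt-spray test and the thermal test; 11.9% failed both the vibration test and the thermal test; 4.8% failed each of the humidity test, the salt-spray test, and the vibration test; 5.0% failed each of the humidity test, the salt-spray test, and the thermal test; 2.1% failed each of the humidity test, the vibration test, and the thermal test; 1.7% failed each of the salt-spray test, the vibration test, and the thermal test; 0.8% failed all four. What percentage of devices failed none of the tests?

2.6%

P(union) = 45.4 + 38.2 + 34.1 + 48.4 − 16.0 − 16.2 − 13.4 − 8.2 − 15.8 − 11.9 + 4.8 + 5.0 + 2.1 + 1.7 − 0.8 = 97.4%
P(none) = 100% − 97.4% = 2.6%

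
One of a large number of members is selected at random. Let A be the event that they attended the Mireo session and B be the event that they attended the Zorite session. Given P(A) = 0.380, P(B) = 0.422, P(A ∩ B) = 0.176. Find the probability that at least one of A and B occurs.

P(A ∪ B) = 0.380 + 0.422 − 0.176 = 0.626

0.626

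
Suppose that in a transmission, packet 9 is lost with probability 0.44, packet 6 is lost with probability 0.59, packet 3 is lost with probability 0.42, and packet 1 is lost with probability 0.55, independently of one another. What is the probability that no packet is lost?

Independence gives P(none) = ∏(1 − pᵢ).
P(none) = (1 − 0.44) × (1 − 0.59) × (1 − 0.42) × (1 − 0.55) = 0.56 × 0.41 × 0.58 × 0.45 = 0.0599256

0.0599256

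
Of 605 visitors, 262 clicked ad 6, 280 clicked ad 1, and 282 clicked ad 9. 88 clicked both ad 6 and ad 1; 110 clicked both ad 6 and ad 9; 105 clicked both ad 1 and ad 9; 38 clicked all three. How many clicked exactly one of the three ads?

N(exactly one) = 262 + 280 + 282 − 2·88 − 2·110 − 2·105 + 3·38 = 332

332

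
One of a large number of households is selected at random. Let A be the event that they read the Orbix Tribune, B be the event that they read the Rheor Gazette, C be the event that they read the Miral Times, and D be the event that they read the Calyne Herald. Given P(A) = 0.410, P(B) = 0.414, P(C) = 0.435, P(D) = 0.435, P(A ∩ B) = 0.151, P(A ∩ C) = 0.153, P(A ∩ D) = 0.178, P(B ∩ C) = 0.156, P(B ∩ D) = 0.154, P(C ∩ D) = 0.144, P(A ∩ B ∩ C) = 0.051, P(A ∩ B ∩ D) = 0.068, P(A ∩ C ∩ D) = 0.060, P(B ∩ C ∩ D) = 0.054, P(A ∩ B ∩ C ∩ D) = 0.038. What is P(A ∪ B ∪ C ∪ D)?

P(A ∪ B ∪ C ∪ D) = 0.410 + 0.414 + 0.435 + 0.435 − 0.151 − 0.153 − 0.178 − 0.156 − 0.154 − 0.144 + 0.051 + 0.068 + 0.060 + 0.054 − 0.038 = 0.953

0.953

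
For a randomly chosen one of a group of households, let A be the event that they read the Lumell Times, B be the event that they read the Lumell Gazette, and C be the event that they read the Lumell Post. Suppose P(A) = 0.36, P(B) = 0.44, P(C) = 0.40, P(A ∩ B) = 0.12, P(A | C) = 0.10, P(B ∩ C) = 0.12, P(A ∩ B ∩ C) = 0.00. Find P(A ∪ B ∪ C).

0.92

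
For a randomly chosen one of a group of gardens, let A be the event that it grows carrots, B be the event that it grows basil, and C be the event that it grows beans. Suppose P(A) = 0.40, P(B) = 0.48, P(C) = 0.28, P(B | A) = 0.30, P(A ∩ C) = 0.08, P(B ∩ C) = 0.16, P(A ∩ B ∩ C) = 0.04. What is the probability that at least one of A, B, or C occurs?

P(A ∩ B) = P(A)·P(B|A) = 0.40 × 0.30 = 0.12
Apply inclusion-exclusion:
P(A ∪ B ∪ C) = 0.40 + 0.48 + 0.28 − 0.12 − 0.08 − 0.16 + 0.04 = 0.84

0.84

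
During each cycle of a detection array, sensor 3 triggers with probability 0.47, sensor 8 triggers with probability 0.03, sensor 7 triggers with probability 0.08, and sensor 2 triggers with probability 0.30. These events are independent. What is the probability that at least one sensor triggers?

0.6689196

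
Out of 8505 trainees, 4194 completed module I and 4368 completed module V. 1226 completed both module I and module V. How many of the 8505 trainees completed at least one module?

|union| = 4194 + 4368 − 1226 = 7336

7336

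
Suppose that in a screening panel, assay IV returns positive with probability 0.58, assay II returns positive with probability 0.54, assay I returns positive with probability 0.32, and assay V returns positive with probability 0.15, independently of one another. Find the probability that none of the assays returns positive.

P(none) = (1 − 0.58) × (1 − 0.54) × (1 − 0.32) × (1 − 0.15) = 0.42 × 0.46 × 0.68 × 0.85 = 0.1116696

0.1116696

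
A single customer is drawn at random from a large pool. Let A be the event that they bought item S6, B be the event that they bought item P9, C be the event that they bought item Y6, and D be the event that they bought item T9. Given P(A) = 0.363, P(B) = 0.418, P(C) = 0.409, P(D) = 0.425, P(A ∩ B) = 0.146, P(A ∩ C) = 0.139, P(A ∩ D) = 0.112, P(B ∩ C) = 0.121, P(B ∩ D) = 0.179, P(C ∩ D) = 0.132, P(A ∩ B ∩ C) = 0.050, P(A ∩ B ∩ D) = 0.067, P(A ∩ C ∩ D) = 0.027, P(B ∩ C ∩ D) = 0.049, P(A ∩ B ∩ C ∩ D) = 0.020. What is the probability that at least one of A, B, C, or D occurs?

0.959

P(A ∪ B ∪ C ∪ D) = 0.363 + 0.418 + 0.409 + 0.425 − 0.146 − 0.139 − 0.112 − 0.121 − 0.179 − 0.132 + 0.050 + 0.067 + 0.027 + 0.049 − 0.020 = 0.959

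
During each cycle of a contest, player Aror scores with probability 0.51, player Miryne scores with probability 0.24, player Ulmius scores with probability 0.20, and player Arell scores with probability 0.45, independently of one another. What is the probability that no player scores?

0.163856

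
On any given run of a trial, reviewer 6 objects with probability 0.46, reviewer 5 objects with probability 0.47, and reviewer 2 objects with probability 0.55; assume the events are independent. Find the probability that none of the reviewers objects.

Independence gives P(none) = ∏(1 − pᵢ).
P(none) = (1 − 0.46) × (1 − 0.47) × (1 − 0.55) = 0.54 × 0.53 × 0.45 = 0.12879

0.12879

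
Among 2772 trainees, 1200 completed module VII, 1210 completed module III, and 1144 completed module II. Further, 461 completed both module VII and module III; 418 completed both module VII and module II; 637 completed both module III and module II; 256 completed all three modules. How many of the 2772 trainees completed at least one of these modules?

2294

By inclusion-exclusion,
|union| = 1200 + 1210 + 1144 − 461 − 418 − 637 + 256 = 2294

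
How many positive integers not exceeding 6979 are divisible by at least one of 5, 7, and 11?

floor(6979/5) + floor(6979/7) + floor(6979/11) − floor(6979/35) − floor(6979/55) − floor(6979/77) + floor(6979/385) = 1395 + 997 + 634 − 199 − 126 − 90 + 18 = 2629

2629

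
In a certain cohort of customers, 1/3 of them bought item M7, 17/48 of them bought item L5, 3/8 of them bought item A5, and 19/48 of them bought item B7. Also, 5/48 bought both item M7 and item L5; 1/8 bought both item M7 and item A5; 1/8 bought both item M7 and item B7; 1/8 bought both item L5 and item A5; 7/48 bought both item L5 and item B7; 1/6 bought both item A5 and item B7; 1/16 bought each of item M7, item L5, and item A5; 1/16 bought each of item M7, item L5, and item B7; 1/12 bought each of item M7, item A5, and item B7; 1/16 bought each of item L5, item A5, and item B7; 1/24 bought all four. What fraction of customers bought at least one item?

43/48

By inclusion–exclusion:
P(at least one) = 1/3 + 17/48 + 3/8 + 19/48 − 5/48 − 1/8 − 1/8 − 1/8 − 7/48 − 1/6 + 1/16 + 1/16 + 1/12 + 1/16 − 1/24 = 43/48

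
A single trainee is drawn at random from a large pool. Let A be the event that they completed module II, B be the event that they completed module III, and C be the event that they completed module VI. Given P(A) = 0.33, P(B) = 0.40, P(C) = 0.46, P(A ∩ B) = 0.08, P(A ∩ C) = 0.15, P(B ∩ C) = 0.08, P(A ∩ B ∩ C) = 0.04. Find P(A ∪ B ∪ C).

0.92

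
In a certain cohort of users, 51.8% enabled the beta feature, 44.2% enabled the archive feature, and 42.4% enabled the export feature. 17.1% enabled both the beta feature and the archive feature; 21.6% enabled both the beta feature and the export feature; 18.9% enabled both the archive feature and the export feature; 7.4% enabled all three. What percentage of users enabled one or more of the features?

88.2%

Apply inclusion-exclusion:
P(union) = 51.8 + 44.2 + 42.4 − 17.1 − 21.6 − 18.9 + 7.4 = 88.2%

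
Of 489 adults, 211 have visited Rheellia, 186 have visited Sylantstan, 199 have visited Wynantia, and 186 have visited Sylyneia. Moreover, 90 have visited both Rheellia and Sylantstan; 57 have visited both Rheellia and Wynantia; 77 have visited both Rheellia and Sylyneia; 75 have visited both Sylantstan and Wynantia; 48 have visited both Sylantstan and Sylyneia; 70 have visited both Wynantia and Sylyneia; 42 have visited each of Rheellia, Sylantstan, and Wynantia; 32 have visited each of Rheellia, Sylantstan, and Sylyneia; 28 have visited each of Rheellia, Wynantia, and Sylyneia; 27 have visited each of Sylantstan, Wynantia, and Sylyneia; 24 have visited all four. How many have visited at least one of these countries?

470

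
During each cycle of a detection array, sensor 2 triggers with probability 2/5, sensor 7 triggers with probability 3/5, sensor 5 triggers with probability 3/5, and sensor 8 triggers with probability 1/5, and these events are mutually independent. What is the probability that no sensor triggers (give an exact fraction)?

P(none) = (1 − 2/5) × (1 − 3/5) × (1 − 3/5) × (1 − 1/5) = 3/5 × 2/5 × 2/5 × 4/5 = 48/625

48/625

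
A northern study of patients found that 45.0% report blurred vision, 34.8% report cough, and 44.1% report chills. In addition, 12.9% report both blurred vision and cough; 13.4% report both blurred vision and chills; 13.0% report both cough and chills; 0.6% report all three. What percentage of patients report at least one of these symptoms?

85.2%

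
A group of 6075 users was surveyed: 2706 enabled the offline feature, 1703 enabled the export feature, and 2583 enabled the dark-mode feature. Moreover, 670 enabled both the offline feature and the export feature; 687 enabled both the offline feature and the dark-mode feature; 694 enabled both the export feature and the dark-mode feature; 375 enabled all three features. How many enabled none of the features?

Apply inclusion-exclusion:
N(≥1) = 2706 + 1703 + 2583 − 670 − 687 − 694 + 375 = 5316
None: 6075 − 5316 = 759

759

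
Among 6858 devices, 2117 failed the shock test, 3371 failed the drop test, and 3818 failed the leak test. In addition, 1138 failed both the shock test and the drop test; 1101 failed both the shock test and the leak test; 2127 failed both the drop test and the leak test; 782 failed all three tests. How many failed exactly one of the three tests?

Using the inclusion–exclusion count for exactly one event:
|exactly one| = 2117 + 3371 + 3818 − 2·1138 − 2·1101 − 2·2127 + 3·782 = 2920

2920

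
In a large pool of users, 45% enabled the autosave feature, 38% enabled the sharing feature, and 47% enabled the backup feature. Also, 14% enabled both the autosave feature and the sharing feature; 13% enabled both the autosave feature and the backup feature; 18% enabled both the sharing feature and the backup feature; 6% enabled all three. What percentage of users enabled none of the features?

P(union) = 45 + 38 + 47 − 14 − 13 − 18 + 6 = 91%
P(none) = 100% − 91% = 9%

9%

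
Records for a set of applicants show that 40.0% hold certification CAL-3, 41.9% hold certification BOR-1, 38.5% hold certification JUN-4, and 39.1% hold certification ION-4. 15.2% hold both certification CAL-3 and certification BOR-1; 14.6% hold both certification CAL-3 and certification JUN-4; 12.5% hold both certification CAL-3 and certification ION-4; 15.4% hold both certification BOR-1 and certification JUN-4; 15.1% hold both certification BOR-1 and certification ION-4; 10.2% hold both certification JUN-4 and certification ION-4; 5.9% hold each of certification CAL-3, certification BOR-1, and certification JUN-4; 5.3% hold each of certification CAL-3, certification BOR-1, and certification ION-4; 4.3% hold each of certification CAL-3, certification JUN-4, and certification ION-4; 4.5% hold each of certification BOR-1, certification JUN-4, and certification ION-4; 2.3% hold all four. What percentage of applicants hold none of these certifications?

5.8%

P(union) = 40.0 + 41.9 + 38.5 + 39.1 − 15.2 − 14.6 − 12.5 − 15.4 − 15.1 − 10.2 + 5.9 + 5.3 + 4.3 + 4.5 − 2.3 = 94.2%
P(none) = 100% − 94.2% = 5.8%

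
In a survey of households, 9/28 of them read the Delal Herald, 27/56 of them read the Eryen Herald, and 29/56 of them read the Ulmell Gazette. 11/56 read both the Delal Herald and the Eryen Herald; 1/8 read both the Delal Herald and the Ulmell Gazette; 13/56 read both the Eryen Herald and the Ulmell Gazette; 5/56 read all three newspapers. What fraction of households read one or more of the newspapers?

P(at least one) = 9/28 + 27/56 + 29/56 − 11/56 − 1/8 − 13/56 + 5/56 = 6/7

6/7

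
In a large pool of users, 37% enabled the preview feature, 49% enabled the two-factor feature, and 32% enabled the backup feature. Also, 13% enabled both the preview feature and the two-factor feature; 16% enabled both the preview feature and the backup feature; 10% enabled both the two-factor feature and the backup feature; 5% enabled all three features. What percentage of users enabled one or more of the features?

By inclusion–exclusion:
P(≥1) = 37 + 49 + 32 − 13 − 16 − 10 + 5 = 84%

84%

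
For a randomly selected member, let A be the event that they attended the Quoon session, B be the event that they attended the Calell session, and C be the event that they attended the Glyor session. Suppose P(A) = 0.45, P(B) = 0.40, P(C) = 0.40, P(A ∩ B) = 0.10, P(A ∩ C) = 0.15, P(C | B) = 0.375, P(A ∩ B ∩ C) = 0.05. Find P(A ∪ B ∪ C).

P(B ∩ C) = P(B)·P(C|B) = 0.40 × 0.375 = 0.15
By inclusion-exclusion,
P(A ∪ B ∪ C) = 0.45 + 0.40 + 0.40 − 0.10 − 0.15 − 0.15 + 0.05 = 0.90

0.90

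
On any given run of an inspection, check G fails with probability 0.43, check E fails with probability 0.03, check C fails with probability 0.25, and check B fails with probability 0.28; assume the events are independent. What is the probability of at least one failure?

P(none) = (1 − 0.43) × (1 − 0.03) × (1 − 0.25) × (1 − 0.28) = 0.57 × 0.97 × 0.75 × 0.72 = 0.298566
P(at least one) = 1 − 0.298566 = 0.701434

0.701434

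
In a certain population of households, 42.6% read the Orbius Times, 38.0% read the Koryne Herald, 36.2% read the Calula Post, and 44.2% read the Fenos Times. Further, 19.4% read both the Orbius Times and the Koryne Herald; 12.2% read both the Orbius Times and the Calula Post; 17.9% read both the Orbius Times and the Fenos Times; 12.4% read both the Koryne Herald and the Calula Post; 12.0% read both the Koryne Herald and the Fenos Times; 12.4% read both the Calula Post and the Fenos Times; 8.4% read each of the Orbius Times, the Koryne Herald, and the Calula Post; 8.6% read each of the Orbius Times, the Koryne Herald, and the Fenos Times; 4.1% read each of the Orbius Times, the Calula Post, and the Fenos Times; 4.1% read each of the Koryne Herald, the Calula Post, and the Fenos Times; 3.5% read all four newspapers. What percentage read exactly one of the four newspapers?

50.0%

Using the inclusion–exclusion count for exactly one event:
P(exactly one) = 42.6 + 38.0 + 36.2 + 44.2 − 2·19.4 − 2·12.2 − 2·17.9 − 2·12.4 − 2·12.0 − 2·12.4 + 3·8.4 + 3·8.6 + 3·4.1 + 3·4.1 − 4·3.5 = 50.0%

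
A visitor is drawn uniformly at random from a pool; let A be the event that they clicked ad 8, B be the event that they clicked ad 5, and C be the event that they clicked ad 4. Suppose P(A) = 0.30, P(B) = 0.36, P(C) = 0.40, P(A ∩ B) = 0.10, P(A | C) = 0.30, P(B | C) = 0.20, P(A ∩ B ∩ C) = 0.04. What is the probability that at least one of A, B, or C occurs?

0.80

P(A ∩ C) = P(C)·P(A|C) = 0.40 × 0.30 = 0.12
P(B ∩ C) = P(C)·P(B|C) = 0.40 × 0.20 = 0.08
Using inclusion–exclusion:
P(A ∪ B ∪ C) = 0.30 + 0.36 + 0.40 − 0.10 − 0.12 − 0.08 + 0.04 = 0.80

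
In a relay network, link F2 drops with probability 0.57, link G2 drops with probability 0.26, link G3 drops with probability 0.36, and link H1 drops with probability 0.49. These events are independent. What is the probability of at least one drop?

P(none) = (1 − 0.57) × (1 − 0.26) × (1 − 0.36) × (1 − 0.49) = 0.43 × 0.74 × 0.64 × 0.51 = 0.10386048
P(at least one) = 1 − 0.10386048 = 0.89613952

0.89613952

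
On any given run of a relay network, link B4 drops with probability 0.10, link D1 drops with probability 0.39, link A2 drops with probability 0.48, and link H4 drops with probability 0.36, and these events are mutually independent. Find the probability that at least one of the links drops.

0.8172928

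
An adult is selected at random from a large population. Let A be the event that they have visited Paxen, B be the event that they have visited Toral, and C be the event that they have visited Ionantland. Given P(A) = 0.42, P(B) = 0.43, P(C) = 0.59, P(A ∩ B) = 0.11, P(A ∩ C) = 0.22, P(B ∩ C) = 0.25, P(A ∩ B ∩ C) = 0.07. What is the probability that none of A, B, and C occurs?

Using inclusion–exclusion:
P(A ∪ B ∪ C) = 0.42 + 0.43 + 0.59 − 0.11 − 0.22 − 0.25 + 0.07 = 0.93
P(none) = 1 − 0.93 = 0.07

0.07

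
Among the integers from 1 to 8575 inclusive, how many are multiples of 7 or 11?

1893

By inclusion–exclusion:
1225 + 779 − 111 = 1893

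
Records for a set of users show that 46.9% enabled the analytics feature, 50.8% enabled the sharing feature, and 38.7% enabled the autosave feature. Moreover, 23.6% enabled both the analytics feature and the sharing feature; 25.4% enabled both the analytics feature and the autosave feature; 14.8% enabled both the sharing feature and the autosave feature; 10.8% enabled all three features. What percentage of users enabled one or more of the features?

P(union) = 46.9 + 50.8 + 38.7 − 23.6 − 25.4 − 14.8 + 10.8 = 83.4%

83.4%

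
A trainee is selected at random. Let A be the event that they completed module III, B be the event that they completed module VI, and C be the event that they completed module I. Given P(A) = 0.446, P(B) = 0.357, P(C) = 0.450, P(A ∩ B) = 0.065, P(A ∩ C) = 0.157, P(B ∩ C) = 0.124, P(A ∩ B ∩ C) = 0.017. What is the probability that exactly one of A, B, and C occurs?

0.612

P(exactly one) = 0.446 + 0.357 + 0.450 − 2·0.065 − 2·0.157 − 2·0.124 + 3·0.017 = 0.612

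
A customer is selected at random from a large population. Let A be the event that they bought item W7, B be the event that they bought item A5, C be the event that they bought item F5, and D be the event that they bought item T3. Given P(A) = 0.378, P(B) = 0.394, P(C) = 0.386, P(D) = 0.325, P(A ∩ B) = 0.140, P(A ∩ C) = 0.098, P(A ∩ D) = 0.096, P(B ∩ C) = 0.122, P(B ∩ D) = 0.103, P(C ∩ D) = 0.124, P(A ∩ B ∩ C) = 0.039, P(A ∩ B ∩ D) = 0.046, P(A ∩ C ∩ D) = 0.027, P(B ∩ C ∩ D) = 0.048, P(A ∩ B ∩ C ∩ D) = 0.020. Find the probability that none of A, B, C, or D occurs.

Using inclusion–exclusion:
P(A ∪ B ∪ C ∪ D) = 0.378 + 0.394 + 0.386 + 0.325 − 0.140 − 0.098 − 0.096 − 0.122 − 0.103 − 0.124 + 0.039 + 0.046 + 0.027 + 0.048 − 0.020 = 0.940
P(none) = 1 − 0.940 = 0.060

0.060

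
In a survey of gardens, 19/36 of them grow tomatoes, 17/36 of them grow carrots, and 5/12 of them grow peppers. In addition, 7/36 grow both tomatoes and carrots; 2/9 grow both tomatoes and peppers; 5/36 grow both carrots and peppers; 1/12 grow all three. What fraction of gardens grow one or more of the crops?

17/18

P(at least one) = 19/36 + 17/36 + 5/12 − 7/36 − 2/9 − 5/36 + 1/12 = 17/18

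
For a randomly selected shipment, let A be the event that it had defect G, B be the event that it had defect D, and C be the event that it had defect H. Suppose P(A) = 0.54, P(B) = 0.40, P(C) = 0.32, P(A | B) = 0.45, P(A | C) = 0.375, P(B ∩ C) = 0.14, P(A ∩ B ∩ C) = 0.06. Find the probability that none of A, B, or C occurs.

0.12

P(A ∩ B) = P(B)·P(A|B) = 0.40 × 0.45 = 0.18
P(A ∩ C) = P(C)·P(A|C) = 0.32 × 0.375 = 0.12
Using inclusion–exclusion:
P(A ∪ B ∪ C) = 0.54 + 0.40 + 0.32 − 0.18 − 0.12 − 0.14 + 0.06 = 0.88
P(none) = 1 − 0.88 = 0.12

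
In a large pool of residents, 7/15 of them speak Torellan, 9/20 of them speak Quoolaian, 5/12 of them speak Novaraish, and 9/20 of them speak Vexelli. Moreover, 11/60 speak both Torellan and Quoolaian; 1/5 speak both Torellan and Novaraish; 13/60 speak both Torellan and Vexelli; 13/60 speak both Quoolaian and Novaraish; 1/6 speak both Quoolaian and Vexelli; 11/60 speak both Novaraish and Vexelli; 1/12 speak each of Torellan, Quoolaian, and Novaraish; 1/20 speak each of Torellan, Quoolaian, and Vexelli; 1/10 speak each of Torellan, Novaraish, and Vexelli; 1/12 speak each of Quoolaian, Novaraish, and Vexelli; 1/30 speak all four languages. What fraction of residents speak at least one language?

P(at least one) = 7/15 + 9/20 + 5/12 + 9/20 − 11/60 − 1/5 − 13/60 − 13/60 − 1/6 − 11/60 + 1/12 + 1/20 + 1/10 + 1/12 − 1/30 = 9/10

9/10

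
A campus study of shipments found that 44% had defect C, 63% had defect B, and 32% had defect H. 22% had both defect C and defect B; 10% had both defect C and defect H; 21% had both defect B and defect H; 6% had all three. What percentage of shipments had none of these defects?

8%

P(union) = 44 + 63 + 32 − 22 − 10 − 21 + 6 = 92%
P(none) = 100% − 92% = 8%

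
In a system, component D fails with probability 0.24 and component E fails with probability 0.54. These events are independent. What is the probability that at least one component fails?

0.6504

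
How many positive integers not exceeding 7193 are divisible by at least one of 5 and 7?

By inclusion–exclusion:
floor(7193/5) + floor(7193/7) − floor(7193/35) = 1438 + 1027 − 205 = 2260

2260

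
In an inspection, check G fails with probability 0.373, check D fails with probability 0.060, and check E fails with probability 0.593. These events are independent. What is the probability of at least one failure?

Independence gives P(none) = ∏(1 − pᵢ).
P(none) = (1 − 0.373) × (1 − 0.060) × (1 − 0.593) = 0.627 × 0.940 × 0.407 = 0.23987766
P(at least one) = 1 − 0.23987766 = 0.76012234

0.76012234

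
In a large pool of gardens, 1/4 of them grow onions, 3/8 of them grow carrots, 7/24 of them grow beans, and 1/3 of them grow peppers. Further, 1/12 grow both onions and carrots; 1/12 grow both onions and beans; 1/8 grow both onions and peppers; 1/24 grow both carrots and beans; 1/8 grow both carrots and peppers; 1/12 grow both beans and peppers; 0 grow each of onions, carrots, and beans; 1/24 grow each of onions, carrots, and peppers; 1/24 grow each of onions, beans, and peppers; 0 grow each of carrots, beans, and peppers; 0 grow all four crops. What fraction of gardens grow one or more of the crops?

P(union) = 1/4 + 3/8 + 7/24 + 1/3 − 1/12 − 1/12 − 1/8 − 1/24 − 1/8 − 1/12 + 0 + 1/24 + 1/24 + 0 − 0 = 19/24

19/24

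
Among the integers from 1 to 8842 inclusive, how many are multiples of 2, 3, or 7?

6316

By inclusion–exclusion:
floor(8842/2) + floor(8842/3) + floor(8842/7) − floor(8842/6) − floor(8842/14) − floor(8842/21) + floor(8842/42) = 4421 + 2947 + 1263 − 1473 − 631 − 421 + 210 = 6316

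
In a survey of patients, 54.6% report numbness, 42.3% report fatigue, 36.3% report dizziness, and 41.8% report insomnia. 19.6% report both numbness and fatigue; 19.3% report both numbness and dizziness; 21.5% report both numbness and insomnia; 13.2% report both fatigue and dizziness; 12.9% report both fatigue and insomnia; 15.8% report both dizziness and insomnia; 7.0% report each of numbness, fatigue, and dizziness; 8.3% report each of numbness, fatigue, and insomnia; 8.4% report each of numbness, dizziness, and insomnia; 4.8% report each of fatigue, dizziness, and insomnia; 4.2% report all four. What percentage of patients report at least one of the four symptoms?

By inclusion–exclusion:
P(union) = 54.6 + 42.3 + 36.3 + 41.8 − 19.6 − 19.3 − 21.5 − 13.2 − 12.9 − 15.8 + 7.0 + 8.3 + 8.4 + 4.8 − 4.2 = 97.0%

97.0%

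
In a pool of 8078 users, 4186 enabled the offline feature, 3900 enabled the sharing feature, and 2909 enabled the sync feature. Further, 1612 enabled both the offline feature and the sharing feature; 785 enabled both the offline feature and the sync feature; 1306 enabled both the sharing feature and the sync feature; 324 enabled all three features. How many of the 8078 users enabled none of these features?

462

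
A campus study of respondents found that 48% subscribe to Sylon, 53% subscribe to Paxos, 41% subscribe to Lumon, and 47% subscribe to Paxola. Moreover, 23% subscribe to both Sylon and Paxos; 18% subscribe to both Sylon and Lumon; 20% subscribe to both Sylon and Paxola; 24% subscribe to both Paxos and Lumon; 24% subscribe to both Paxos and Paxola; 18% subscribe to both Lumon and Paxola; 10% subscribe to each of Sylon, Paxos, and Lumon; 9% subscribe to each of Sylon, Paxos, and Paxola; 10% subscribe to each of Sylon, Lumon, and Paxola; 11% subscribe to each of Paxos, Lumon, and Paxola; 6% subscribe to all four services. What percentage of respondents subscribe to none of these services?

Apply inclusion-exclusion:
P(union) = 48 + 53 + 41 + 47 − 23 − 18 − 20 − 24 − 24 − 18 + 10 + 9 + 10 + 11 − 6 = 96%
P(none) = 100% − 96% = 4%

4%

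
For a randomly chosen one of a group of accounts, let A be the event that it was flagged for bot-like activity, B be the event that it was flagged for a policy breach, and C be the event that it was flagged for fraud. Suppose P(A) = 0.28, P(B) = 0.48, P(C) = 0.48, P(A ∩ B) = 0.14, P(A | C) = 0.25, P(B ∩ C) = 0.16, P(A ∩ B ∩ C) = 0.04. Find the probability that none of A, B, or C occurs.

0.14

P(A ∩ C) = P(C)·P(A|C) = 0.48 × 0.25 = 0.12
P(A ∪ B ∪ C) = 0.28 + 0.48 + 0.48 − 0.14 − 0.12 − 0.16 + 0.04 = 0.86
P(none) = 1 − 0.86 = 0.14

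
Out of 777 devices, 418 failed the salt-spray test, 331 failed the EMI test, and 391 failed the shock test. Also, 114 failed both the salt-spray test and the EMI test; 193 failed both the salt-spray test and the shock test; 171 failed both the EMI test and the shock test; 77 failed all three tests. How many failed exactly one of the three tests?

415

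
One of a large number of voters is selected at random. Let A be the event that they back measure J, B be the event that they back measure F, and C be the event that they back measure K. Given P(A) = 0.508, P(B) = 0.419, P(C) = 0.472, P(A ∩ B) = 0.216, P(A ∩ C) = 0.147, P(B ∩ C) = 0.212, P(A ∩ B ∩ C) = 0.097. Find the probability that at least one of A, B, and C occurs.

P(A ∪ B ∪ C) = 0.508 + 0.419 + 0.472 − 0.216 − 0.147 − 0.212 + 0.097 = 0.921

0.921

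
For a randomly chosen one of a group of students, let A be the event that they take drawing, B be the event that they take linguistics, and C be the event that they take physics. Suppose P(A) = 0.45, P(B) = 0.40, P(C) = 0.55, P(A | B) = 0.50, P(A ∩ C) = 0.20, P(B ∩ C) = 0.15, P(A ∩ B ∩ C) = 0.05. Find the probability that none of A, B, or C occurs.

0.10

P(A ∩ B) = P(B)·P(A|B) = 0.40 × 0.50 = 0.20
P(A ∪ B ∪ C) = 0.45 + 0.40 + 0.55 − 0.20 − 0.20 − 0.15 + 0.05 = 0.90
P(none) = 1 − 0.90 = 0.10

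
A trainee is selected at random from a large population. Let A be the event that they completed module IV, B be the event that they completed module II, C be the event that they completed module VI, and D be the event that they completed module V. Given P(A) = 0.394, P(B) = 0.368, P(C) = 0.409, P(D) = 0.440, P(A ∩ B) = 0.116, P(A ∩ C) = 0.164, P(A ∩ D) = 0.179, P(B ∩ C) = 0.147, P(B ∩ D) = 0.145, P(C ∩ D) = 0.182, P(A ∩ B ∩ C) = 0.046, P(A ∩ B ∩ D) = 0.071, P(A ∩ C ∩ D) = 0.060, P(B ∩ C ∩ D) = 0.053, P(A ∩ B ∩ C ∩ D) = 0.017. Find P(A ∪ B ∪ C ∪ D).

0.891

P(A ∪ B ∪ C ∪ D) = 0.394 + 0.368 + 0.409 + 0.440 − 0.116 − 0.164 − 0.179 − 0.147 − 0.145 − 0.182 + 0.046 + 0.071 + 0.060 + 0.053 − 0.017 = 0.891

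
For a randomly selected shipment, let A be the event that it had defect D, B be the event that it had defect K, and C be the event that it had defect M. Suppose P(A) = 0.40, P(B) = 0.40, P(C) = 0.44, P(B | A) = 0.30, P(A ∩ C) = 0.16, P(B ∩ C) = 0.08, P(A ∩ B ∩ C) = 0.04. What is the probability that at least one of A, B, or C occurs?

0.92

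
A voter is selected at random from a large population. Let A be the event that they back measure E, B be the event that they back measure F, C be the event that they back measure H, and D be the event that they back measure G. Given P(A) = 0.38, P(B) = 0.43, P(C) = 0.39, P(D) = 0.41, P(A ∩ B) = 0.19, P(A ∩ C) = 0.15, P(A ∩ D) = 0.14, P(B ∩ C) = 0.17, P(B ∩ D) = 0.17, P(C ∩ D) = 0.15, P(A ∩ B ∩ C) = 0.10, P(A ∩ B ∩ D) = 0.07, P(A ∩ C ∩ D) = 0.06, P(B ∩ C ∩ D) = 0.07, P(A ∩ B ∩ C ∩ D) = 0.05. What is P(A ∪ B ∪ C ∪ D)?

By inclusion–exclusion:
P(A ∪ B ∪ C ∪ D) = 0.38 + 0.43 + 0.39 + 0.41 − 0.19 − 0.15 − 0.14 − 0.17 − 0.17 − 0.15 + 0.10 + 0.07 + 0.06 + 0.07 − 0.05 = 0.89

0.89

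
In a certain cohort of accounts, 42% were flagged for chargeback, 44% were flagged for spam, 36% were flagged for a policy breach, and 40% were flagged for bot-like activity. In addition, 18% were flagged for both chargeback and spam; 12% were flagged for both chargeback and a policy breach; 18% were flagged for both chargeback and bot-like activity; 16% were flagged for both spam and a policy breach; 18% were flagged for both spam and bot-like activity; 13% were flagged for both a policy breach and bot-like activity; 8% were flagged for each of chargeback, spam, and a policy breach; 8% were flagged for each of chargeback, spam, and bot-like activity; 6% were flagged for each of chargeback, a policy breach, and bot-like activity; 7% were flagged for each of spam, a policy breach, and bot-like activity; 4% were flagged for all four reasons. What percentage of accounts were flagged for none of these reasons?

Apply inclusion-exclusion:
P(≥1) = 42 + 44 + 36 + 40 − 18 − 12 − 18 − 16 − 18 − 13 + 8 + 8 + 6 + 7 − 4 = 92%
P(none) = 100% − 92% = 8%

8%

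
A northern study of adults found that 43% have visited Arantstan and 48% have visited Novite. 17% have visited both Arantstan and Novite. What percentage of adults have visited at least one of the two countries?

By inclusion-exclusion,
P(at least one) = 43 + 48 − 17 = 74%

74%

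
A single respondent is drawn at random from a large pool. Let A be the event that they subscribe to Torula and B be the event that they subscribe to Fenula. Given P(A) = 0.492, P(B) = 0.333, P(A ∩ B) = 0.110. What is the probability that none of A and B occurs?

P(A ∪ B) = 0.492 + 0.333 − 0.110 = 0.715
P(none) = 1 − 0.715 = 0.285

0.285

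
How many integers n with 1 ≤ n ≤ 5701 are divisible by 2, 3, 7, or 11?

4219

By inclusion-exclusion,
2850 + 1900 + 814 + 518 − 950 − 407 − 259 − 271 − 172 − 74 + 135 + 86 + 37 + 24 − 12 = 4219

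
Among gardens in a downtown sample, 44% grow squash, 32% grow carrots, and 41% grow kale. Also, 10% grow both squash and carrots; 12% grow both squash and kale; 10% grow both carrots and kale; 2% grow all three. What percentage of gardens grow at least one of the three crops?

P(≥1) = 44 + 32 + 41 − 10 − 12 − 10 + 2 = 87%

87%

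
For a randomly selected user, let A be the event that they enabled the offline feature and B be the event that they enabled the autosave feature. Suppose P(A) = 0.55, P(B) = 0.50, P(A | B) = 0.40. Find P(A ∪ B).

0.85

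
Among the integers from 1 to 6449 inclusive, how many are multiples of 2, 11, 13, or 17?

Apply inclusion-exclusion:
⌊6449/2⌋ + ⌊6449/11⌋ + ⌊6449/13⌋ + ⌊6449/17⌋ − ⌊6449/22⌋ − ⌊6449/26⌋ − ⌊6449/34⌋ − ⌊6449/143⌋ − ⌊6449/187⌋ − ⌊6449/221⌋ + ⌊6449/286⌋ + ⌊6449/374⌋ + ⌊6449/442⌋ + ⌊6449/2431⌋ − ⌊6449/4862⌋ = 3224 + 586 + 496 + 379 − 293 − 248 − 189 − 45 − 34 − 29 + 22 + 17 + 14 + 2 − 1 = 3901

3901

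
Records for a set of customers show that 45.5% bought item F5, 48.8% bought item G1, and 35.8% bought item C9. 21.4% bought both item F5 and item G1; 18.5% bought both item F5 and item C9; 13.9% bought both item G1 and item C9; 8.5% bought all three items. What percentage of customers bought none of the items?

15.2%

Using inclusion–exclusion:
P(union) = 45.5 + 48.8 + 35.8 − 21.4 − 18.5 − 13.9 + 8.5 = 84.8%
P(none) = 100% − 84.8% = 15.2%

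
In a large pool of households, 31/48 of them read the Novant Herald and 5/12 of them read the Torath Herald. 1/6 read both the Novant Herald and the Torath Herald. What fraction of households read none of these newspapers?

5/48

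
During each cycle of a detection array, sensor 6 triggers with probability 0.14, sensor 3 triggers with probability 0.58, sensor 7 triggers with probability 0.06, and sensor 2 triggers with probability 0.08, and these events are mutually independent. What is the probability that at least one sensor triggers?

0.68763424

P(none) = (1 − 0.14) × (1 − 0.58) × (1 − 0.06) × (1 − 0.08) = 0.86 × 0.42 × 0.94 × 0.92 = 0.31236576
P(at least one) = 1 − 0.31236576 = 0.68763424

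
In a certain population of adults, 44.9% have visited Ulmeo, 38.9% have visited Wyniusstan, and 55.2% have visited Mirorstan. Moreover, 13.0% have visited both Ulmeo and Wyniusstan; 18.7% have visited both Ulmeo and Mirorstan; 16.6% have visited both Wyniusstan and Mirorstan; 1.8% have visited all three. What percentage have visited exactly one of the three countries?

47.8%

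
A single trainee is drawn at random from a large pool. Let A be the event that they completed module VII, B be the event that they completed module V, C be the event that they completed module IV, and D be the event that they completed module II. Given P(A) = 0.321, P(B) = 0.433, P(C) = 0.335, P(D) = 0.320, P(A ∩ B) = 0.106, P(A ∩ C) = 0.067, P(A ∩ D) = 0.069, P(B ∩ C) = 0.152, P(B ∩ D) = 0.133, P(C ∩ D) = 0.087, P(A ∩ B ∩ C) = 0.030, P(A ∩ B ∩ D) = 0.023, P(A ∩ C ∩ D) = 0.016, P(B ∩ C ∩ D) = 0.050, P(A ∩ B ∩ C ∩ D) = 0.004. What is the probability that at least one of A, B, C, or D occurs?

By inclusion–exclusion:
P(A ∪ B ∪ C ∪ D) = 0.321 + 0.433 + 0.335 + 0.320 − 0.106 − 0.067 − 0.069 − 0.152 − 0.133 − 0.087 + 0.030 + 0.023 + 0.016 + 0.050 − 0.004 = 0.910

0.910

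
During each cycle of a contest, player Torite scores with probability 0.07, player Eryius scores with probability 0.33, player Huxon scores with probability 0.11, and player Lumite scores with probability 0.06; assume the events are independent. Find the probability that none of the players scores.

0.52128546

Since the events are independent, P(none) is the product of the individual non-occurrence probabilities.
P(none) = (1 − 0.07) × (1 − 0.33) × (1 − 0.11) × (1 − 0.06) = 0.93 × 0.67 × 0.89 × 0.94 = 0.52128546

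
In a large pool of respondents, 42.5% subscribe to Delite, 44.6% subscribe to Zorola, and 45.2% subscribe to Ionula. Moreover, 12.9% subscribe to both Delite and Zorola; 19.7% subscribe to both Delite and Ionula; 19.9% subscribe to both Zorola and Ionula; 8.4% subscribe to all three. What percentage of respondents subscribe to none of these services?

By inclusion-exclusion,
P(union) = 42.5 + 44.6 + 45.2 − 12.9 − 19.7 − 19.9 + 8.4 = 88.2%
P(none) = 100% − 88.2% = 11.8%

11.8%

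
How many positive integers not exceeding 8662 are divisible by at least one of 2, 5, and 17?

5401

4331 + 1732 + 509 − 866 − 254 − 101 + 50 = 5401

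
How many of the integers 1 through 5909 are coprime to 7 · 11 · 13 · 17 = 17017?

By inclusion–exclusion:
844 + 537 + 454 + 347 − 76 − 64 − 49 − 41 − 31 − 26 + 5 + 4 + 3 + 2 − 0 = 1909
5909 − 1909 = 4000

4000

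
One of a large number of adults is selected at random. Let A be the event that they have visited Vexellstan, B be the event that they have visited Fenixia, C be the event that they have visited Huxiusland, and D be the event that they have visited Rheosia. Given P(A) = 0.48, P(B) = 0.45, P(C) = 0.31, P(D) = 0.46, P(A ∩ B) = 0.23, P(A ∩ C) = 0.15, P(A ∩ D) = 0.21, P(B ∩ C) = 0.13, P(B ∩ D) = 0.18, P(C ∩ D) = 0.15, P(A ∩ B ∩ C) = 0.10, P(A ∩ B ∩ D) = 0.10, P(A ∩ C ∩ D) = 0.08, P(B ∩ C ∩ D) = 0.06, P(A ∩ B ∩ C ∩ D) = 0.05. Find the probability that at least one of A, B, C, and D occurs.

0.94

Using inclusion–exclusion:
P(A ∪ B ∪ C ∪ D) = 0.48 + 0.45 + 0.31 + 0.46 − 0.23 − 0.15 − 0.21 − 0.13 − 0.18 − 0.15 + 0.10 + 0.10 + 0.08 + 0.06 − 0.05 = 0.94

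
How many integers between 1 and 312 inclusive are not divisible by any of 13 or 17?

By inclusion–exclusion:
floor(312/13) + floor(312/17) − floor(312/221) = 24 + 18 − 1 = 41
312 − 41 = 271

271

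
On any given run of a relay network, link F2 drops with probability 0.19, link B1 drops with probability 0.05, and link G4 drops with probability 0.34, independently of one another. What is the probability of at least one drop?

P(none) = (1 − 0.19) × (1 − 0.05) × (1 − 0.34) = 0.81 × 0.95 × 0.66 = 0.50787
P(at least one) = 1 − 0.50787 = 0.49213

0.49213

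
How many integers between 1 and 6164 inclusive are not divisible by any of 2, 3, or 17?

By inclusion-exclusion,
floor(6164/2) + floor(6164/3) + floor(6164/17) − floor(6164/6) − floor(6164/34) − floor(6164/51) + floor(6164/102) = 3082 + 2054 + 362 − 1027 − 181 − 120 + 60 = 4230
6164 − 4230 = 1934

1934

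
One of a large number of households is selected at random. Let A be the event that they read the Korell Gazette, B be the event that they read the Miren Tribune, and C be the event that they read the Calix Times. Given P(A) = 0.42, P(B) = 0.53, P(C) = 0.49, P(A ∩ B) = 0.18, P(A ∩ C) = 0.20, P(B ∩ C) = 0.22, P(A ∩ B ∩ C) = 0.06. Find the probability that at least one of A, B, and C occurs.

P(A ∪ B ∪ C) = 0.42 + 0.53 + 0.49 − 0.18 − 0.20 − 0.22 + 0.06 = 0.90

0.90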